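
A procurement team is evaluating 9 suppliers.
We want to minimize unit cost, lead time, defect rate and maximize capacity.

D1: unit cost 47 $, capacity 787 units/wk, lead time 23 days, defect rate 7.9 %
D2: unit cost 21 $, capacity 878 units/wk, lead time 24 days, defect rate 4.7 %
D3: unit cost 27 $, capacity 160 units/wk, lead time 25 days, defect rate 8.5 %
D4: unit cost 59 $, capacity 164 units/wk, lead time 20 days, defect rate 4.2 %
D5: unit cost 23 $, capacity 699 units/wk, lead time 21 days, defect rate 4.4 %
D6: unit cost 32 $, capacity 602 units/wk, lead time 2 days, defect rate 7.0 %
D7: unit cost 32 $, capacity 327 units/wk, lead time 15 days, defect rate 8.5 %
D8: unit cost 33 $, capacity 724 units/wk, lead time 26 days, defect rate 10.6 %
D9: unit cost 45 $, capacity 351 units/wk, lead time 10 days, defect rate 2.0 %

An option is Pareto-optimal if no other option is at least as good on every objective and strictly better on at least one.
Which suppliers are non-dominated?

D1: not dominated.
D2: not dominated (best unit cost).
D3: dominated by D2 (unit cost 21≤27, capacity 878≥160, lead time 24≤25, defect rate 4.7≤8.5).
D4: dominated by D9 (unit cost 45≤59, capacity 351≥164, lead time 10≤20, defect rate 2.0≤4.2).
D5: not dominated.
D6: not dominated (best lead time).
D7: dominated by D6 (unit cost 32≤32, capacity 602≥327, lead time 2≤15, defect rate 7.0≤8.5).
D8: dominated by D2 (unit cost 21≤33, capacity 878≥724, lead time 24≤26, defect rate 4.7≤10.6).
D9: not dominated (best defect rate).

D1, D2, D5, D6, D9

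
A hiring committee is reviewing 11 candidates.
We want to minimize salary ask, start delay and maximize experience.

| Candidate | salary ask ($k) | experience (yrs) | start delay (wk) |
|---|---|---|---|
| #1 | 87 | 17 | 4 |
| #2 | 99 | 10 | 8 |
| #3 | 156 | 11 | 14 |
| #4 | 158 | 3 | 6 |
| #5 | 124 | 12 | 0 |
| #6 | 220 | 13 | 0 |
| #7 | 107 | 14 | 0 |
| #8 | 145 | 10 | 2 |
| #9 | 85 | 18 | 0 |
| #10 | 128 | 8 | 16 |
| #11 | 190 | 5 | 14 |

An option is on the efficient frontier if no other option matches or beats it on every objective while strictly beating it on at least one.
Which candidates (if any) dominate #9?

none

#1: worse on salary ask (87 vs 85).
#2: worse on salary ask (99 vs 85).
#3: worse on salary ask (156 vs 85).
#4: worse on salary ask (158 vs 85).
#5: worse on salary ask (124 vs 85).
#6: worse on salary ask (220 vs 85).
#7: worse on salary ask (107 vs 85).
#8: worse on salary ask (145 vs 85).
#10: worse on salary ask (128 vs 85).
#11: worse on salary ask (190 vs 85).
No option dominates #9.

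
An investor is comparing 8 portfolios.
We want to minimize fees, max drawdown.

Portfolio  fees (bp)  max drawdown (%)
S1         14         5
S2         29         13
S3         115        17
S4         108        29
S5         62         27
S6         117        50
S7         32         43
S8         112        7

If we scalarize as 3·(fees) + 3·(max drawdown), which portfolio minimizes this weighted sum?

S1

S1: 3·14 + 3·5 = 57
S2: 3·29 + 3·13 = 126
S3: 3·115 + 3·17 = 396
S4: 3·108 + 3·29 = 411
S5: 3·62 + 3·27 = 267
S6: 3·117 + 3·50 = 501
S7: 3·32 + 3·43 = 225
S8: 3·112 + 3·7 = 357
Lowest: S1 at 57.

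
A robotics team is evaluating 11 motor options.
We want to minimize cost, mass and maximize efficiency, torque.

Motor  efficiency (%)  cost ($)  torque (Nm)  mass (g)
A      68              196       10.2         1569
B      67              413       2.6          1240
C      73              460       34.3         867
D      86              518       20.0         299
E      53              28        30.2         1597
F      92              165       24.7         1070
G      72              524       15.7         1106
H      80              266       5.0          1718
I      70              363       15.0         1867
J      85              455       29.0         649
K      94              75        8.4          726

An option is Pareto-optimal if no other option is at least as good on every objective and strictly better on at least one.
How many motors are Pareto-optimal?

A: dominated by F (efficiency 92≥68, cost 165≤196, torque 24.7≥10.2, mass 1070≤1569).
B: dominated by F (efficiency 92≥67, cost 165≤413, torque 24.7≥2.6, mass 1070≤1240).
C: not dominated (best torque).
D: not dominated (best mass).
E: not dominated (best cost).
F: not dominated.
G: dominated by C (efficiency 73≥72, cost 460≤524, torque 34.3≥15.7, mass 867≤1106).
H: dominated by F (efficiency 92≥80, cost 165≤266, torque 24.7≥5.0, mass 1070≤1718).
I: dominated by F (efficiency 92≥70, cost 165≤363, torque 24.7≥15.0, mass 1070≤1867).
J: not dominated.
K: not dominated (best efficiency).
Pareto-optimal: C, D, E, F, J, K → 6.

6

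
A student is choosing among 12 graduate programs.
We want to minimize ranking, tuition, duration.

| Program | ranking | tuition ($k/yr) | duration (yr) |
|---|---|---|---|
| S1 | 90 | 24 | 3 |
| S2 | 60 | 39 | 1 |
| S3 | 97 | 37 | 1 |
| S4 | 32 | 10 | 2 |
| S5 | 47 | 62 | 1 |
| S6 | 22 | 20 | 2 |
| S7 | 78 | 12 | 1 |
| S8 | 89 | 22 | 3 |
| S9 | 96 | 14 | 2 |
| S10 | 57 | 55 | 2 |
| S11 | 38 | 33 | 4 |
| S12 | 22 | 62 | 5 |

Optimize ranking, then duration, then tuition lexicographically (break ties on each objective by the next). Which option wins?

First minimize ranking: best is 22, kept {S6, S12}.
Then minimize duration: best is 2, kept {S6}.

S6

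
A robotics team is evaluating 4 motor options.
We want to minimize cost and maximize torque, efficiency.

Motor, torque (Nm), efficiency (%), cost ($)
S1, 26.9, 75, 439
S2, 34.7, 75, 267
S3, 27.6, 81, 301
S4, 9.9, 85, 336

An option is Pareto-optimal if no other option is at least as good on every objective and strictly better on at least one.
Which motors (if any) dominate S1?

S2: torque 34.7≥26.9, efficiency 75≥75, cost 267≤439 — dominates S1.
S3: torque 27.6≥26.9, efficiency 81≥75, cost 301≤439 — dominates S1.
Others (S4) are each worse than S1 on at least one objective.

S2, S3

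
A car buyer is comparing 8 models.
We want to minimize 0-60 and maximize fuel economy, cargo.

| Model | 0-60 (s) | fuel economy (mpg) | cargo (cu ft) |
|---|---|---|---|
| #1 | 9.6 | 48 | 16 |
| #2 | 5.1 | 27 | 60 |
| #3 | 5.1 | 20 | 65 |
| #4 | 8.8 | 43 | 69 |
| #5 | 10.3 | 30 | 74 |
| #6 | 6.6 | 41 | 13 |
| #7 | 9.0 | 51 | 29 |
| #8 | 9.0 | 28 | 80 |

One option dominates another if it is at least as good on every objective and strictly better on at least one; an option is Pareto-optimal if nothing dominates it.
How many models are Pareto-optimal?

#1: dominated by #7 (0-60 9.0≤9.6, fuel economy 51≥48, cargo 29≥16).
#2: not dominated.
#3: not dominated.
#4: not dominated.
#5: not dominated.
#6: not dominated.
#7: not dominated (best fuel economy).
#8: not dominated (best cargo).
Pareto-optimal: #2, #3, #4, #5, #6, #7, #8 → 7.

7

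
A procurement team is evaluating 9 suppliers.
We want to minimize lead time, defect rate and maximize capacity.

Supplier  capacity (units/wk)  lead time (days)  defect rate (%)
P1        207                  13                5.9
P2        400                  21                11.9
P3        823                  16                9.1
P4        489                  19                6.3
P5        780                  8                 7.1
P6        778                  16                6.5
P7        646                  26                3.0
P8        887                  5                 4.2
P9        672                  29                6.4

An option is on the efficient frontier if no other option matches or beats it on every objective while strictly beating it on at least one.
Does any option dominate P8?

No

P1: worse on capacity (207 vs 887).
P2: worse on capacity (400 vs 887).
P3: worse on capacity (823 vs 887).
P4: worse on capacity (489 vs 887).
P5: worse on capacity (780 vs 887).
P6: worse on capacity (778 vs 887).
P7: worse on capacity (646 vs 887).
P9: worse on capacity (672 vs 887).
No option is at least as good as P8 on every objective and strictly better on one.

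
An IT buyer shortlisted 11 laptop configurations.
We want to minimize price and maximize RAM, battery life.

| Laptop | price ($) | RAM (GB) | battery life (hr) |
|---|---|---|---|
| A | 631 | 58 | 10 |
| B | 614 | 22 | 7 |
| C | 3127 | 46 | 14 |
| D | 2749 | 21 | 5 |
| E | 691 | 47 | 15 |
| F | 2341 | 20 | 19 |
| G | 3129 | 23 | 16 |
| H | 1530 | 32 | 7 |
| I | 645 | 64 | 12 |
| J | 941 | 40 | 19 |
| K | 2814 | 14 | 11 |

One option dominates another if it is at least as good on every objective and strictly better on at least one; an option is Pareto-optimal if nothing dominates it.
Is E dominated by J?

J vs E: J is worse on price (941 vs 691), so it does not dominate E.

No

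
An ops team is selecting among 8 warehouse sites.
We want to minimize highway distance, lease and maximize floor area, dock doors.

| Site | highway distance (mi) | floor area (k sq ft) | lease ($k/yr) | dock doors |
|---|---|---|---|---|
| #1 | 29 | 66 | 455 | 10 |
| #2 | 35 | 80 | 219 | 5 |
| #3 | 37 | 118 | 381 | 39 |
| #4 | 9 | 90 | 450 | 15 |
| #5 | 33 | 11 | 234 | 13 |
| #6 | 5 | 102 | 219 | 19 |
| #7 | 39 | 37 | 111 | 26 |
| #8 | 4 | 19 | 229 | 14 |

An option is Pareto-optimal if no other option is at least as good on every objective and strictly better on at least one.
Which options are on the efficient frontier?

#1: dominated by #4 (highway distance 9≤29, floor area 90≥66, lease 450≤455, dock doors 15≥10).
#2: dominated by #6 (highway distance 5≤35, floor area 102≥80, lease 219≤219, dock doors 19≥5).
#3: not dominated (best floor area).
#4: dominated by #6 (highway distance 5≤9, floor area 102≥90, lease 219≤450, dock doors 19≥15).
#5: dominated by #6 (highway distance 5≤33, floor area 102≥11, lease 219≤234, dock doors 19≥13).
#6: not dominated.
#7: not dominated (best lease).
#8: not dominated (best highway distance).

#3, #6, #7, #8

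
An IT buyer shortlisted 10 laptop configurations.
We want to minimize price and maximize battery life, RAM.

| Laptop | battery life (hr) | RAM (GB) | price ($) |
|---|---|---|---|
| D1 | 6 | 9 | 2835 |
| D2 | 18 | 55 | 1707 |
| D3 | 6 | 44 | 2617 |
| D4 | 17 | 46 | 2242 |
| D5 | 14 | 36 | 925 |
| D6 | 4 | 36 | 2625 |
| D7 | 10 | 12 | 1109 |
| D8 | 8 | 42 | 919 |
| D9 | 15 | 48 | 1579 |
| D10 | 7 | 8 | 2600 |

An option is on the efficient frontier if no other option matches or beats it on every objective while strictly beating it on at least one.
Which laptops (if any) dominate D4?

D2: battery life 18≥17, RAM 55≥46, price 1707≤2242 — dominates D4.
Others (D1, D3, D5, D6, D7, D8, D9, D10) are each worse than D4 on at least one objective.

D2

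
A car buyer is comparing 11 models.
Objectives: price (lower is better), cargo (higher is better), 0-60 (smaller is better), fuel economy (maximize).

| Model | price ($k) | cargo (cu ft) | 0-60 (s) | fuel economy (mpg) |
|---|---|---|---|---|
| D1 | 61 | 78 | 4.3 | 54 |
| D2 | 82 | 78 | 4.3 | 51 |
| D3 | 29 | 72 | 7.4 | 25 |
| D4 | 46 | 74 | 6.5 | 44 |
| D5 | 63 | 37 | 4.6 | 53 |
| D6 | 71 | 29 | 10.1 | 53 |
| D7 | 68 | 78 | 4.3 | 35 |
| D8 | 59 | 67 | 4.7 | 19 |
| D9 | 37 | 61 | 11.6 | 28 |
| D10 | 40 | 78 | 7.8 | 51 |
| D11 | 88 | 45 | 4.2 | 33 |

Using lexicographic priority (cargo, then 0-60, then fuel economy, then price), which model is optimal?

First maximize cargo: best is 78, kept {D1, D2, D7, D10}.
Then minimize 0-60: best is 4.3, kept {D1, D2, D7}.
Then maximize fuel economy: best is 54, kept {D1}.

D1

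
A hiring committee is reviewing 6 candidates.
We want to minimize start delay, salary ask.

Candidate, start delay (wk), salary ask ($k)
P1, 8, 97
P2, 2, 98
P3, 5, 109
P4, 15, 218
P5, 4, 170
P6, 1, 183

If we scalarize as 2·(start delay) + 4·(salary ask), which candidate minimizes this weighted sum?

P1: 2·8 + 4·97 = 404
P2: 2·2 + 4·98 = 396
P3: 2·5 + 4·109 = 446
P4: 2·15 + 4·218 = 902
P5: 2·4 + 4·170 = 688
P6: 2·1 + 4·183 = 734
Lowest: P2 at 396.

P2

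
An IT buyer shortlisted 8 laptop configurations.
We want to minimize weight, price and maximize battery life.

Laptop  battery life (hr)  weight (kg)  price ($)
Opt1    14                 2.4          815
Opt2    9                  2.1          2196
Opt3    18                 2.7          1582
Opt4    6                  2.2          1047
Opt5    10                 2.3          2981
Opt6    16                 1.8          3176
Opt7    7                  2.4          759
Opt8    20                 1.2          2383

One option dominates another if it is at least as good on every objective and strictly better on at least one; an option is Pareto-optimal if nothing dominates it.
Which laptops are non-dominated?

Opt1: not dominated.
Opt2: not dominated.
Opt3: not dominated.
Opt4: not dominated.
Opt5: dominated by Opt8 (battery life 20≥10, weight 1.2≤2.3, price 2383≤2981).
Opt6: dominated by Opt8 (battery life 20≥16, weight 1.2≤1.8, price 2383≤3176).
Opt7: not dominated (best price).
Opt8: not dominated (best battery life).

Opt1, Opt2, Opt3, Opt4, Opt7, Opt8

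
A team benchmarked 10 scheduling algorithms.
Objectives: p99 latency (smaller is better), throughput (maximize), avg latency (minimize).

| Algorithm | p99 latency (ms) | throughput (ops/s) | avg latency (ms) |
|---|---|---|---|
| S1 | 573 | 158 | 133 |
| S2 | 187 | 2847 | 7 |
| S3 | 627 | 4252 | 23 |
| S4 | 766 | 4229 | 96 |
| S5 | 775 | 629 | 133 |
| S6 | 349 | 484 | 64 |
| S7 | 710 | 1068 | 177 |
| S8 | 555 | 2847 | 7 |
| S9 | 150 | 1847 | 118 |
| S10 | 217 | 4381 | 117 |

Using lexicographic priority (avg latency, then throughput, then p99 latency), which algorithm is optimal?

First minimize avg latency: best is 7, kept {S2, S8}.
Then maximize throughput: best is 2847, kept {S2, S8}.
Then minimize p99 latency: best is 187, kept {S2}.

S2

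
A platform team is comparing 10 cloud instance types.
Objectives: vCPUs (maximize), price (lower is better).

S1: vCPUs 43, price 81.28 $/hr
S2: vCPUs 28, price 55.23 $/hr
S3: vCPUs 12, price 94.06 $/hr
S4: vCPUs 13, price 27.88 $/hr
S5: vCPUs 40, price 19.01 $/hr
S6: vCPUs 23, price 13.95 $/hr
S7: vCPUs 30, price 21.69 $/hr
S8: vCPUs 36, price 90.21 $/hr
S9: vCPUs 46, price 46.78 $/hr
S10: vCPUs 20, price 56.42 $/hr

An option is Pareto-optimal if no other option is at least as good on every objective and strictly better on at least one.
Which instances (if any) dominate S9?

none

S1: worse on vCPUs (43 vs 46).
S2: worse on vCPUs (28 vs 46).
S3: worse on vCPUs (12 vs 46).
S4: worse on vCPUs (13 vs 46).
S5: worse on vCPUs (40 vs 46).
S6: worse on vCPUs (23 vs 46).
S7: worse on vCPUs (30 vs 46).
S8: worse on vCPUs (36 vs 46).
S10: worse on vCPUs (20 vs 46).
No option dominates S9.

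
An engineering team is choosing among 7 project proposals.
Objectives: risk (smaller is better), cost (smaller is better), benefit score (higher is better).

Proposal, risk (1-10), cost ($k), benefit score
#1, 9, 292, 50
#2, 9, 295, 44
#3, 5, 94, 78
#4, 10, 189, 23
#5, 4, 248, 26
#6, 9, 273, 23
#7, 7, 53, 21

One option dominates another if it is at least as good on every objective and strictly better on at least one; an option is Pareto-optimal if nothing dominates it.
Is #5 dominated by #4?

No

#4 vs #5: #4 is worse on risk (10 vs 4), so it does not dominate #5.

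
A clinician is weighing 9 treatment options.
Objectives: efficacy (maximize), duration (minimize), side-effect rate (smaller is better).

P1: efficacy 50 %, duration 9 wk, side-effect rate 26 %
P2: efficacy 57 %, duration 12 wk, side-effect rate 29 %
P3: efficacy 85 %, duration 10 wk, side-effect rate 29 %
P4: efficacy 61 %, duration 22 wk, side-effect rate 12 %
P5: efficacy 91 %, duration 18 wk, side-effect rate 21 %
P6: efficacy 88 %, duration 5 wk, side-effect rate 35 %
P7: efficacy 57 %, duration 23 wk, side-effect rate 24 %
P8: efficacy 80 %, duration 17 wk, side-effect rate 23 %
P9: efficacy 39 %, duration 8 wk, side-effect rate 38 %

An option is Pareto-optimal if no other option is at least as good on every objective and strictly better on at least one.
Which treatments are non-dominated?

P1: not dominated.
P2: dominated by P3 (efficacy 85≥57, duration 10≤12, side-effect rate 29≤29).
P3: not dominated.
P4: not dominated (best side-effect rate).
P5: not dominated (best efficacy).
P6: not dominated (best duration).
P7: dominated by P4 (efficacy 61≥57, duration 22≤23, side-effect rate 12≤24).
P8: not dominated.
P9: dominated by P6 (efficacy 88≥39, duration 5≤8, side-effect rate 35≤38).

P1, P3, P4, P5, P6, P8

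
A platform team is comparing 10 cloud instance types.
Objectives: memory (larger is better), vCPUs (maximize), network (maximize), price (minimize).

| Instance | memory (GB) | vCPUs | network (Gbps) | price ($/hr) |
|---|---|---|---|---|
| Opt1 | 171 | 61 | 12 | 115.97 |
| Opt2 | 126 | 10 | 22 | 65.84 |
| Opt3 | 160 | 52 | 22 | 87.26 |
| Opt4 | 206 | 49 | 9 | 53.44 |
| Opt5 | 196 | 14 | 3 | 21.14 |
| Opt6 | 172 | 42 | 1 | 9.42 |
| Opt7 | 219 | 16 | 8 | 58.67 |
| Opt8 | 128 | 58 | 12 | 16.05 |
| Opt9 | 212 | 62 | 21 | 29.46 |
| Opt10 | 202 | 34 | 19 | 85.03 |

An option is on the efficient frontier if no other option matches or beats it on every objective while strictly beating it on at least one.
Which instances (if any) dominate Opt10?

Opt9

Opt9: memory 212≥202, vCPUs 62≥34, network 21≥19, price 29.46≤85.03 — dominates Opt10.
Others (Opt1, Opt2, Opt3, Opt4, Opt5, Opt6, Opt7, Opt8) are each worse than Opt10 on at least one objective.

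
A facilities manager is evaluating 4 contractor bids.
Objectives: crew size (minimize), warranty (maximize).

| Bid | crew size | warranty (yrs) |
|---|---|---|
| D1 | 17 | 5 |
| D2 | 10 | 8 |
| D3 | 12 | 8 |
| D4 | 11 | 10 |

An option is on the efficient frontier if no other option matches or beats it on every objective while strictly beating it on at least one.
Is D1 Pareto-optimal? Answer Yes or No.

D2 vs D1: crew size 10≤17, warranty 8≥5 — D2 is at least as good on every objective and strictly better on at least one, so D2 dominates D1.

No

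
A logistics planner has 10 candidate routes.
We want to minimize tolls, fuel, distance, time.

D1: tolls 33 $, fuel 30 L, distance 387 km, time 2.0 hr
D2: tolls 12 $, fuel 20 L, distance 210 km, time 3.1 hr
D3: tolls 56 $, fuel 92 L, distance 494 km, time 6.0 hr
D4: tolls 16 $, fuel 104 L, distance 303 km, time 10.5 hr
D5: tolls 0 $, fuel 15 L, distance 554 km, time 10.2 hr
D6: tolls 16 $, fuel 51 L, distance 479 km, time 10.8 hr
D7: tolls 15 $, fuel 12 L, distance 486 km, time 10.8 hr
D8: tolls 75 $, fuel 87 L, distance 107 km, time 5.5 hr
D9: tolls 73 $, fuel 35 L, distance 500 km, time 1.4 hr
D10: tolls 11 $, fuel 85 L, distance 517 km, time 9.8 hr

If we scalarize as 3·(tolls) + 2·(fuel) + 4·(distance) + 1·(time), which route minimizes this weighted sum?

D8

D1: 3·33 + 2·30 + 4·387 + 1·2.0 = 1709.0
D2: 3·12 + 2·20 + 4·210 + 1·3.1 = 919.1
D3: 3·56 + 2·92 + 4·494 + 1·6.0 = 2334.0
D4: 3·16 + 2·104 + 4·303 + 1·10.5 = 1478.5
D5: 3·0 + 2·15 + 4·554 + 1·10.2 = 2256.2
D6: 3·16 + 2·51 + 4·479 + 1·10.8 = 2076.8
D7: 3·15 + 2·12 + 4·486 + 1·10.8 = 2023.8
D8: 3·75 + 2·87 + 4·107 + 1·5.5 = 832.5
D9: 3·73 + 2·35 + 4·500 + 1·1.4 = 2290.4
D10: 3·11 + 2·85 + 4·517 + 1·9.8 = 2280.8
Lowest: D8 at 832.5.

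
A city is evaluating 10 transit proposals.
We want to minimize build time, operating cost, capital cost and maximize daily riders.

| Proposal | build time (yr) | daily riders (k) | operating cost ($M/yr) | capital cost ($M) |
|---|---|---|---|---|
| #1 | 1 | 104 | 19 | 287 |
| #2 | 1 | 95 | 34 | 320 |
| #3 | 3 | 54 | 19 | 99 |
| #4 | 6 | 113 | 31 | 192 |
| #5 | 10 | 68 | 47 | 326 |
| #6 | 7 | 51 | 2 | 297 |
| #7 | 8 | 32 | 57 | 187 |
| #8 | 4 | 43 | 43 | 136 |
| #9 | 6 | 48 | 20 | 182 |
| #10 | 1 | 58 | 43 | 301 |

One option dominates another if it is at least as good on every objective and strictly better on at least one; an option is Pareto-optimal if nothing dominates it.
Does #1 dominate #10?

#1 vs #10: build time 1≤1, daily riders 104≥58, operating cost 19≤43, capital cost 287≤301 — #1 is at least as good on every objective with at least one strict improvement.

Yes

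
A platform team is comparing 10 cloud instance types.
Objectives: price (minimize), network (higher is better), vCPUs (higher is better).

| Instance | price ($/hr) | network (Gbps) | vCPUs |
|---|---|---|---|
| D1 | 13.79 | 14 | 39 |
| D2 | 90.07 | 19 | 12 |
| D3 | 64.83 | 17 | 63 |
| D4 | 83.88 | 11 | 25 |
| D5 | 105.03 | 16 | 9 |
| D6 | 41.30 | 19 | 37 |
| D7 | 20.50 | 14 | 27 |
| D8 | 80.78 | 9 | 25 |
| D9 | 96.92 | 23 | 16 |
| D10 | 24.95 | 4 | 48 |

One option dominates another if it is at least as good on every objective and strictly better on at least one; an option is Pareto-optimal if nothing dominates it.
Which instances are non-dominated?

D1, D3, D6, D9, D10

D1: not dominated (best price).
D2: dominated by D6 (price 41.30≤90.07, network 19≥19, vCPUs 37≥12).
D3: not dominated (best vCPUs).
D4: dominated by D1 (price 13.79≤83.88, network 14≥11, vCPUs 39≥25).
D5: dominated by D2 (price 90.07≤105.03, network 19≥16, vCPUs 12≥9).
D6: not dominated.
D7: dominated by D1 (price 13.79≤20.50, network 14≥14, vCPUs 39≥27).
D8: dominated by D1 (price 13.79≤80.78, network 14≥9, vCPUs 39≥25).
D9: not dominated (best network).
D10: not dominated.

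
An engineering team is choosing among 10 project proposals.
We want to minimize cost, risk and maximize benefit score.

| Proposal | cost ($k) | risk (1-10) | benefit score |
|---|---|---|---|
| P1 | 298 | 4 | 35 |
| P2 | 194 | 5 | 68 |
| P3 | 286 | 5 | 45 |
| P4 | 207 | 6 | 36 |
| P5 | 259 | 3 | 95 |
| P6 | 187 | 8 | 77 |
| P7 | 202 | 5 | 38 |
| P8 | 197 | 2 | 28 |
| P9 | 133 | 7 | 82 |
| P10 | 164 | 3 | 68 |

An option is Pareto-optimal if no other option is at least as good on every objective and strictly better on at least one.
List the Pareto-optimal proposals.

P5, P8, P9, P10

P1: dominated by P5 (cost 259≤298, risk 3≤4, benefit score 95≥35).
P2: dominated by P10 (cost 164≤194, risk 3≤5, benefit score 68≥68).
P3: dominated by P2 (cost 194≤286, risk 5≤5, benefit score 68≥45).
P4: dominated by P2 (cost 194≤207, risk 5≤6, benefit score 68≥36).
P5: not dominated (best benefit score).
P6: dominated by P9 (cost 133≤187, risk 7≤8, benefit score 82≥77).
P7: dominated by P2 (cost 194≤202, risk 5≤5, benefit score 68≥38).
P8: not dominated (best risk).
P9: not dominated (best cost).
P10: not dominated.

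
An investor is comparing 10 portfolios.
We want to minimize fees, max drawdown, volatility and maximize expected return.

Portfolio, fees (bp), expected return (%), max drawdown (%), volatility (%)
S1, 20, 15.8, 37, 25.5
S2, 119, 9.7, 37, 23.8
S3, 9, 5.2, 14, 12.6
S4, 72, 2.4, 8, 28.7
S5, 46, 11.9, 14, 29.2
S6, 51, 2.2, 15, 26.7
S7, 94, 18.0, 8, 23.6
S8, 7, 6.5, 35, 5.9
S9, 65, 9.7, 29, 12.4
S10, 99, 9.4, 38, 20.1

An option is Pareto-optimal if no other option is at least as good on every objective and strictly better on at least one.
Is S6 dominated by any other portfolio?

S3 vs S6: fees 9≤51, expected return 5.2≥2.2, max drawdown 14≤15, volatility 12.6≤26.7 — S3 is at least as good on every objective and strictly better on at least one, so S3 dominates S6.

Yes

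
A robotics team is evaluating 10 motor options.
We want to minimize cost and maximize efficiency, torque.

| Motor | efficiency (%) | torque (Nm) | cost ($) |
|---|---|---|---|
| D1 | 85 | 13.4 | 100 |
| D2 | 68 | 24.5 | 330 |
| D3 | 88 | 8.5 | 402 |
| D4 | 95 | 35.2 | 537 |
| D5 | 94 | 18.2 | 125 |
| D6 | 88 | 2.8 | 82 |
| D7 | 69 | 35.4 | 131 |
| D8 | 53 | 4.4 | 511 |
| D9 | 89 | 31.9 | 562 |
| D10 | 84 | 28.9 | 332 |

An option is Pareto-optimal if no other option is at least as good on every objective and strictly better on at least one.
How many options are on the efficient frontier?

D1: not dominated.
D2: dominated by D7 (efficiency 69≥68, torque 35.4≥24.5, cost 131≤330).
D3: dominated by D5 (efficiency 94≥88, torque 18.2≥8.5, cost 125≤402).
D4: not dominated (best efficiency).
D5: not dominated.
D6: not dominated (best cost).
D7: not dominated (best torque).
D8: dominated by D1 (efficiency 85≥53, torque 13.4≥4.4, cost 100≤511).
D9: dominated by D4 (efficiency 95≥89, torque 35.2≥31.9, cost 537≤562).
D10: not dominated.
Pareto-optimal: D1, D4, D5, D6, D7, D10 → 6.

6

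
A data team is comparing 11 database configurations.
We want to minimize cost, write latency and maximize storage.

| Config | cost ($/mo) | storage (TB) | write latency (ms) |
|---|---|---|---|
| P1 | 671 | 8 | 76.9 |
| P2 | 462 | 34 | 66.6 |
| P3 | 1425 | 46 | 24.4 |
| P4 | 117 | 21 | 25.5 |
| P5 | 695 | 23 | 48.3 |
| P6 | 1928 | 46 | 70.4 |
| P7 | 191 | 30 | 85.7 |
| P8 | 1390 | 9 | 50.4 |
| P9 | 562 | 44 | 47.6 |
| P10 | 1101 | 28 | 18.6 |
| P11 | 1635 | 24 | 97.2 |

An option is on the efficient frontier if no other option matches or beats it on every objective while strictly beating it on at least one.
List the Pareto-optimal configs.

P2, P3, P4, P7, P9, P10

P1: dominated by P2 (cost 462≤671, storage 34≥8, write latency 66.6≤76.9).
P2: not dominated.
P3: not dominated.
P4: not dominated (best cost).
P5: dominated by P9 (cost 562≤695, storage 44≥23, write latency 47.6≤48.3).
P6: dominated by P3 (cost 1425≤1928, storage 46≥46, write latency 24.4≤70.4).
P7: not dominated.
P8: dominated by P4 (cost 117≤1390, storage 21≥9, write latency 25.5≤50.4).
P9: not dominated.
P10: not dominated (best write latency).
P11: dominated by P2 (cost 462≤1635, storage 34≥24, write latency 66.6≤97.2).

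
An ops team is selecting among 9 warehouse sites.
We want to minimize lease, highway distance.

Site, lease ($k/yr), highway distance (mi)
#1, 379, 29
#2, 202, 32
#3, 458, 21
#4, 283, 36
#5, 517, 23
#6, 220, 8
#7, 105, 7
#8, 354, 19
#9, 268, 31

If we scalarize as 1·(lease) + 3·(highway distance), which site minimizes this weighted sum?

#7

#1: 1·379 + 3·29 = 466
#2: 1·202 + 3·32 = 298
#3: 1·458 + 3·21 = 521
#4: 1·283 + 3·36 = 391
#5: 1·517 + 3·23 = 586
#6: 1·220 + 3·8 = 244
#7: 1·105 + 3·7 = 126
#8: 1·354 + 3·19 = 411
#9: 1·268 + 3·31 = 361
Lowest: #7 at 126.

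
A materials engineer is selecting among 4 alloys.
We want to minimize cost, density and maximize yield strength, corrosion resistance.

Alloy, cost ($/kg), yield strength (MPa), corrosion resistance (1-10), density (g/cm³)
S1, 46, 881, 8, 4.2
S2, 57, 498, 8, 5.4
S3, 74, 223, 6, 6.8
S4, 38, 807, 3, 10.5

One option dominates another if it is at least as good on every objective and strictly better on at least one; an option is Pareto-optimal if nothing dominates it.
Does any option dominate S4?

No

S1: worse on cost (46 vs 38).
S2: worse on cost (57 vs 38).
S3: worse on cost (74 vs 38).
No option is at least as good as S4 on every objective and strictly better on one.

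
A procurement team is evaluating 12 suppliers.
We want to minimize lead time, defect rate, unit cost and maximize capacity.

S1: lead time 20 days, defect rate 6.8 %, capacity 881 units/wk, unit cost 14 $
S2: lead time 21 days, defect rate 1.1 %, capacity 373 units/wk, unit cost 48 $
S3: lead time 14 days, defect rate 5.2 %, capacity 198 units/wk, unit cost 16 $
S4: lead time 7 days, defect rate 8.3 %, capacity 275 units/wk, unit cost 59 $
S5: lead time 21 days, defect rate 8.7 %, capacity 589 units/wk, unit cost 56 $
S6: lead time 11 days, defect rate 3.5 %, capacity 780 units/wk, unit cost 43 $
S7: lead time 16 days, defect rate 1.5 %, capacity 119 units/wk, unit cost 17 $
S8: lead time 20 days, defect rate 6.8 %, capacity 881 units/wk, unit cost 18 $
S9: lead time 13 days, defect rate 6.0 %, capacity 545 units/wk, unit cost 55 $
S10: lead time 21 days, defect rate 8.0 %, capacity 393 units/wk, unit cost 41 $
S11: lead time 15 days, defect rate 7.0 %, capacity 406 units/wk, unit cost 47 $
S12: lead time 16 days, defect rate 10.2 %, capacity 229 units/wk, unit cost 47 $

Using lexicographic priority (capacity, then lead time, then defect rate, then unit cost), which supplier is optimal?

First maximize capacity: best is 881, kept {S1, S8}.
Then minimize lead time: best is 20, kept {S1, S8}.
Then minimize defect rate: best is 6.8, kept {S1, S8}.
Then minimize unit cost: best is 14, kept {S1}.

S1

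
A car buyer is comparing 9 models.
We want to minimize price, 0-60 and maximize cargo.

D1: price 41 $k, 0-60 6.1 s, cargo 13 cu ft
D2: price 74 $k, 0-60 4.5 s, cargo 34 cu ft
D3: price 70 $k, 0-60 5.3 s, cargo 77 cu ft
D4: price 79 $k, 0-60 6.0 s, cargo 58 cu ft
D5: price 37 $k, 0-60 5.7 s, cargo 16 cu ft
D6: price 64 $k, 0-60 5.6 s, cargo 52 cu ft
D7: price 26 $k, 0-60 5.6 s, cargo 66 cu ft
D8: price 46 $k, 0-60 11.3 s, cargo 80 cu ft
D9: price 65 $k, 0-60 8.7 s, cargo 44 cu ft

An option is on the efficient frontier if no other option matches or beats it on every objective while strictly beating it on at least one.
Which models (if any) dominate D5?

D7: price 26≤37, 0-60 5.6≤5.7, cargo 66≥16 — dominates D5.
Others (D1, D2, D3, D4, D6, D8, D9) are each worse than D5 on at least one objective.

D7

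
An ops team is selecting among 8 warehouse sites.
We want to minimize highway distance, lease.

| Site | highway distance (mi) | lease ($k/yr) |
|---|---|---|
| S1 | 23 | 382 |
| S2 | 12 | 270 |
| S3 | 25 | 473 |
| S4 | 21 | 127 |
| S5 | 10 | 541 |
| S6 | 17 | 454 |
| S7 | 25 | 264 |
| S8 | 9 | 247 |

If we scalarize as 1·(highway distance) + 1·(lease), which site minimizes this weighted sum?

S1: 1·23 + 1·382 = 405
S2: 1·12 + 1·270 = 282
S3: 1·25 + 1·473 = 498
S4: 1·21 + 1·127 = 148
S5: 1·10 + 1·541 = 551
S6: 1·17 + 1·454 = 471
S7: 1·25 + 1·264 = 289
S8: 1·9 + 1·247 = 256
Lowest: S4 at 148.

S4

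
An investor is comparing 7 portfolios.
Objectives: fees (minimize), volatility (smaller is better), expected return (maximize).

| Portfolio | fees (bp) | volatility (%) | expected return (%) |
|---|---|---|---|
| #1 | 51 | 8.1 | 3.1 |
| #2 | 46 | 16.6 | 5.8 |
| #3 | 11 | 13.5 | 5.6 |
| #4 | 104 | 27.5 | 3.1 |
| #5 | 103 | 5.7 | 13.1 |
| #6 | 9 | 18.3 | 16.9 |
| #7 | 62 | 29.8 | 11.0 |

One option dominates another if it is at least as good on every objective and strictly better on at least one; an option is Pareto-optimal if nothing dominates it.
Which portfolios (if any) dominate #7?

#6

#6: fees 9≤62, volatility 18.3≤29.8, expected return 16.9≥11.0 — dominates #7.
Others (#1, #2, #3, #4, #5) are each worse than #7 on at least one objective.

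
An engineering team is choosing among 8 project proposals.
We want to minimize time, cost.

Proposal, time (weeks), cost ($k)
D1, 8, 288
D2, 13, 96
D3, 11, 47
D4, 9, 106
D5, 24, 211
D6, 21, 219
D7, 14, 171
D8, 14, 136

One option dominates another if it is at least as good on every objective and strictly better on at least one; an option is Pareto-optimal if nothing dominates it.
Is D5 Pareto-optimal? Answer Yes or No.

D2 vs D5: time 13≤24, cost 96≤211 — D2 is at least as good on every objective and strictly better on at least one, so D2 dominates D5.

No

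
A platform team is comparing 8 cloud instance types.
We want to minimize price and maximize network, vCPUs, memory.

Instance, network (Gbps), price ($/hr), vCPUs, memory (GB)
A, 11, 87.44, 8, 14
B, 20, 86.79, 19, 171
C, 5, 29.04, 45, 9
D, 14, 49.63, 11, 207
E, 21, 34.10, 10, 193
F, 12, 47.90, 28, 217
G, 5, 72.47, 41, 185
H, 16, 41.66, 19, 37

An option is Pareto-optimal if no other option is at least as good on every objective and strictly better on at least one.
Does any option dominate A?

B vs A: network 20≥11, price 86.79≤87.44, vCPUs 19≥8, memory 171≥14 — B is at least as good on every objective and strictly better on at least one, so B dominates A.

Yes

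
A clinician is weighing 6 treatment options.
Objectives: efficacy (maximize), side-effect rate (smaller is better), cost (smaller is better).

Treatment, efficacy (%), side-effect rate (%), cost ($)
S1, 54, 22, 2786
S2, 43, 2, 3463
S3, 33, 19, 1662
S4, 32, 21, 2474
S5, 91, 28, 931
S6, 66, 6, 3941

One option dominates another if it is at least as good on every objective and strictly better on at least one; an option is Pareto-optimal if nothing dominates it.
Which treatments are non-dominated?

S1: not dominated.
S2: not dominated (best side-effect rate).
S3: not dominated.
S4: dominated by S3 (efficacy 33≥32, side-effect rate 19≤21, cost 1662≤2474).
S5: not dominated (best efficacy).
S6: not dominated.

S1, S2, S3, S5, S6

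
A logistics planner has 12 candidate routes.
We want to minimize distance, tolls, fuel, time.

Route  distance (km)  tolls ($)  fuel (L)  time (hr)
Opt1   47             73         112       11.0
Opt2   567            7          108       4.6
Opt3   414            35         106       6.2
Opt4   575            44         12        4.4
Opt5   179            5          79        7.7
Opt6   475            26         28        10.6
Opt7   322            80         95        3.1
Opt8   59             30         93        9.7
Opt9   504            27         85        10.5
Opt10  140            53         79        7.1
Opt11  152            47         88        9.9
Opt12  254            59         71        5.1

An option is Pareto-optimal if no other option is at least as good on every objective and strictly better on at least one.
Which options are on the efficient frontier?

Opt1: not dominated (best distance).
Opt2: not dominated.
Opt3: not dominated.
Opt4: not dominated (best fuel).
Opt5: not dominated (best tolls).
Opt6: not dominated.
Opt7: not dominated (best time).
Opt8: not dominated.
Opt9: dominated by Opt5 (distance 179≤504, tolls 5≤27, fuel 79≤85, time 7.7≤10.5).
Opt10: not dominated.
Opt11: not dominated.
Opt12: not dominated.

Opt1, Opt2, Opt3, Opt4, Opt5, Opt6, Opt7, Opt8, Opt10, Opt11, Opt12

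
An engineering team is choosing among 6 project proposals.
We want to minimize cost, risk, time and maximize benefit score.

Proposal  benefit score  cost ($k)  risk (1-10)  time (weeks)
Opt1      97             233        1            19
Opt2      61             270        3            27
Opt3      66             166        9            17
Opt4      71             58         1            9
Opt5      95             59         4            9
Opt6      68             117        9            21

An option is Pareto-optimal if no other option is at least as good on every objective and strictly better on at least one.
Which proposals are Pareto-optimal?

Opt1: not dominated (best benefit score).
Opt2: dominated by Opt1 (benefit score 97≥61, cost 233≤270, risk 1≤3, time 19≤27).
Opt3: dominated by Opt4 (benefit score 71≥66, cost 58≤166, risk 1≤9, time 9≤17).
Opt4: not dominated (best cost).
Opt5: not dominated.
Opt6: dominated by Opt4 (benefit score 71≥68, cost 58≤117, risk 1≤9, time 9≤21).

Opt1, Opt4, Opt5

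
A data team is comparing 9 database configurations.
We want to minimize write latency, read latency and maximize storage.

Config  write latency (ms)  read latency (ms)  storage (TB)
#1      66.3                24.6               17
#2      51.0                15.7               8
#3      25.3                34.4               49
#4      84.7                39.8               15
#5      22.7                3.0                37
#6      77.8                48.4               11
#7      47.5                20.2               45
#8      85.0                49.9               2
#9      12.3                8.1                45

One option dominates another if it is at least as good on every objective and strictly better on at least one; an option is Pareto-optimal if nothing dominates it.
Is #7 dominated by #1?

#1 vs #7: #1 is worse on write latency (66.3 vs 47.5), so it does not dominate #7.

No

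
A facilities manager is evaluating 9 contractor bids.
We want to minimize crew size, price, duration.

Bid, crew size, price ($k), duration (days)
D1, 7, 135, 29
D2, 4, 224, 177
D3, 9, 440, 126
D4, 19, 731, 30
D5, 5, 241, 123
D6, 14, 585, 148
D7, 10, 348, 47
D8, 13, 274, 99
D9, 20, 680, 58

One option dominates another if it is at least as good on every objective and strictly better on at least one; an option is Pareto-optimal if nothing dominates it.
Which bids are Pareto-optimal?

D1: not dominated (best price).
D2: not dominated (best crew size).
D3: dominated by D1 (crew size 7≤9, price 135≤440, duration 29≤126).
D4: dominated by D1 (crew size 7≤19, price 135≤731, duration 29≤30).
D5: not dominated.
D6: dominated by D1 (crew size 7≤14, price 135≤585, duration 29≤148).
D7: dominated by D1 (crew size 7≤10, price 135≤348, duration 29≤47).
D8: dominated by D1 (crew size 7≤13, price 135≤274, duration 29≤99).
D9: dominated by D1 (crew size 7≤20, price 135≤680, duration 29≤58).

D1, D2, D5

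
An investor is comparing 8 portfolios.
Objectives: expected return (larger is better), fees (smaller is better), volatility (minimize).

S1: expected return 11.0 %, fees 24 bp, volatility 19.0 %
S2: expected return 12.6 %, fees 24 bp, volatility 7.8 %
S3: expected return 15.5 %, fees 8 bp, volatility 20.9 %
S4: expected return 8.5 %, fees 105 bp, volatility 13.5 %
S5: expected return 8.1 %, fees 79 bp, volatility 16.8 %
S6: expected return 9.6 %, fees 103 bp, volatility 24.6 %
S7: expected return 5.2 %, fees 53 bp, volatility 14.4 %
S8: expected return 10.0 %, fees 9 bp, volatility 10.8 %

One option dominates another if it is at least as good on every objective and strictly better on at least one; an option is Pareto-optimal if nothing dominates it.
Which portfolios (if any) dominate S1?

S2

S2: expected return 12.6≥11.0, fees 24≤24, volatility 7.8≤19.0 — dominates S1.
Others (S3, S4, S5, S6, S7, S8) are each worse than S1 on at least one objective.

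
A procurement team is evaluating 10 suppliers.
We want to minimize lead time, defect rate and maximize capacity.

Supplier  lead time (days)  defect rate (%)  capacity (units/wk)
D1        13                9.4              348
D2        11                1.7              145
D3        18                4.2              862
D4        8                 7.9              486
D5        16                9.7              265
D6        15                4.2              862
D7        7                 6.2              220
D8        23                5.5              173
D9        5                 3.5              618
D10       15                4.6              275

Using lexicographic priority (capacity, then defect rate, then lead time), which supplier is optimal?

D6

First maximize capacity: best is 862, kept {D3, D6}.
Then minimize defect rate: best is 4.2, kept {D3, D6}.
Then minimize lead time: best is 15, kept {D6}.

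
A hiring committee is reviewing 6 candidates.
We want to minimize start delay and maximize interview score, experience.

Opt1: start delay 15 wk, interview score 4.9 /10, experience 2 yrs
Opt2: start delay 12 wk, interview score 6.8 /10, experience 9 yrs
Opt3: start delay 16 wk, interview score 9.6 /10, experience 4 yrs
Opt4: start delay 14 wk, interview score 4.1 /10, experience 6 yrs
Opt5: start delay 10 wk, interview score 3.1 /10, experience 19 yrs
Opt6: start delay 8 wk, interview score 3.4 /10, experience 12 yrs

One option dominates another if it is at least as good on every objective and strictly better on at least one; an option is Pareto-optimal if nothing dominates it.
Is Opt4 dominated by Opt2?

Opt2 vs Opt4: start delay 12≤14, interview score 6.8≥4.1, experience 9≥6 — Opt2 is at least as good on every objective with at least one strict improvement.

Yes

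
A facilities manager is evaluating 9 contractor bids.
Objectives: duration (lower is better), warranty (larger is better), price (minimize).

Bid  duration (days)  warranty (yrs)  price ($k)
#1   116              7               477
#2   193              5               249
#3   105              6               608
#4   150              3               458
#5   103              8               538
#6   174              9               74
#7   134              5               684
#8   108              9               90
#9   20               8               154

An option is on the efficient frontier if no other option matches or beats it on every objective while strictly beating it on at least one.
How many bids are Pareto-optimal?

#1: dominated by #8 (duration 108≤116, warranty 9≥7, price 90≤477).
#2: dominated by #6 (duration 174≤193, warranty 9≥5, price 74≤249).
#3: dominated by #5 (duration 103≤105, warranty 8≥6, price 538≤608).
#4: dominated by #8 (duration 108≤150, warranty 9≥3, price 90≤458).
#5: dominated by #9 (duration 20≤103, warranty 8≥8, price 154≤538).
#6: not dominated (best price).
#7: dominated by #1 (duration 116≤134, warranty 7≥5, price 477≤684).
#8: not dominated.
#9: not dominated (best duration).
Pareto-optimal: #6, #8, #9 → 3.

3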